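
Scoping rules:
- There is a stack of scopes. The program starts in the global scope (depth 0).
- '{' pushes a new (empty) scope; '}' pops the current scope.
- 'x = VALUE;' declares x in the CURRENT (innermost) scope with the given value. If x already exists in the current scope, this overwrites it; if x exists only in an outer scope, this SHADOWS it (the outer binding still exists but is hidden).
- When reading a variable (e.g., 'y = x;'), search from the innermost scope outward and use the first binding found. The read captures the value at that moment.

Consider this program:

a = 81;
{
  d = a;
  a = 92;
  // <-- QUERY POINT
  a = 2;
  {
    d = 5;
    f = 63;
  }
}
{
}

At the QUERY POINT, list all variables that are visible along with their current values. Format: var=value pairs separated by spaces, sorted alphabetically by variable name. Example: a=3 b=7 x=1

Answer: a=92 d=81

Derivation:
Step 1: declare a=81 at depth 0
Step 2: enter scope (depth=1)
Step 3: declare d=(read a)=81 at depth 1
Step 4: declare a=92 at depth 1
Visible at query point: a=92 d=81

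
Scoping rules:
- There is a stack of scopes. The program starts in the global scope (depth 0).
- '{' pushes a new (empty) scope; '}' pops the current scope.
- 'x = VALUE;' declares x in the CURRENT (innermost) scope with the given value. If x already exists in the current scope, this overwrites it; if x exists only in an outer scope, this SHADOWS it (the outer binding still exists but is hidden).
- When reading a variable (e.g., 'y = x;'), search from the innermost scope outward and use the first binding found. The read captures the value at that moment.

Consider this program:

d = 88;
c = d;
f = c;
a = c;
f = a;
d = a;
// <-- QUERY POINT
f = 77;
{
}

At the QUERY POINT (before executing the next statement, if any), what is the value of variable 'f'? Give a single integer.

Step 1: declare d=88 at depth 0
Step 2: declare c=(read d)=88 at depth 0
Step 3: declare f=(read c)=88 at depth 0
Step 4: declare a=(read c)=88 at depth 0
Step 5: declare f=(read a)=88 at depth 0
Step 6: declare d=(read a)=88 at depth 0
Visible at query point: a=88 c=88 d=88 f=88

Answer: 88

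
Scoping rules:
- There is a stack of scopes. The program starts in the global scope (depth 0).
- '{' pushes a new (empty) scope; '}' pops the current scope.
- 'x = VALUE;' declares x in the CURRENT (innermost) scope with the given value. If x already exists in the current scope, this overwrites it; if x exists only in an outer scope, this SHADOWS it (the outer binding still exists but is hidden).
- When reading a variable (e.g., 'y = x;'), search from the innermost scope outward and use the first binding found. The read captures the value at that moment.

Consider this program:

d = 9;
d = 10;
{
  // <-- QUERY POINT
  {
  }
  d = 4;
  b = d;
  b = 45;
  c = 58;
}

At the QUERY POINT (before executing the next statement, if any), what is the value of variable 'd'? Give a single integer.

Step 1: declare d=9 at depth 0
Step 2: declare d=10 at depth 0
Step 3: enter scope (depth=1)
Visible at query point: d=10

Answer: 10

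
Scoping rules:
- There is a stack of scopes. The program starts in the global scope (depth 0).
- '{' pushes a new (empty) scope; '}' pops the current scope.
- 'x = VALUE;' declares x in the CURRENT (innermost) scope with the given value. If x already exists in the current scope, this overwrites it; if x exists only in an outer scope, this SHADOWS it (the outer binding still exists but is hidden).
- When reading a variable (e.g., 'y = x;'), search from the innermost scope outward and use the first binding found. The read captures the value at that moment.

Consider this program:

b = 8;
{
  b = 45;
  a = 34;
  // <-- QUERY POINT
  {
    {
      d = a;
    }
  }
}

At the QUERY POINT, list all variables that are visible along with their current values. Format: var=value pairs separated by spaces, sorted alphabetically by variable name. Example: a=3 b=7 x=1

Step 1: declare b=8 at depth 0
Step 2: enter scope (depth=1)
Step 3: declare b=45 at depth 1
Step 4: declare a=34 at depth 1
Visible at query point: a=34 b=45

Answer: a=34 b=45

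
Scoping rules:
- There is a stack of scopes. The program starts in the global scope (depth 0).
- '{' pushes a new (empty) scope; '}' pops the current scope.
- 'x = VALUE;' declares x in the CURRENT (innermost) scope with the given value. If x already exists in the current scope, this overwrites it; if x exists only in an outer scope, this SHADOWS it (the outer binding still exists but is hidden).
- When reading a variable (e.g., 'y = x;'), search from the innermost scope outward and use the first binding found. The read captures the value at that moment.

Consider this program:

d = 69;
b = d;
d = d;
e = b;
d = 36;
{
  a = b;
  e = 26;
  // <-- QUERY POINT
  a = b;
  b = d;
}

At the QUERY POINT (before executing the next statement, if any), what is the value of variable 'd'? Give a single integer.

Answer: 36

Derivation:
Step 1: declare d=69 at depth 0
Step 2: declare b=(read d)=69 at depth 0
Step 3: declare d=(read d)=69 at depth 0
Step 4: declare e=(read b)=69 at depth 0
Step 5: declare d=36 at depth 0
Step 6: enter scope (depth=1)
Step 7: declare a=(read b)=69 at depth 1
Step 8: declare e=26 at depth 1
Visible at query point: a=69 b=69 d=36 e=26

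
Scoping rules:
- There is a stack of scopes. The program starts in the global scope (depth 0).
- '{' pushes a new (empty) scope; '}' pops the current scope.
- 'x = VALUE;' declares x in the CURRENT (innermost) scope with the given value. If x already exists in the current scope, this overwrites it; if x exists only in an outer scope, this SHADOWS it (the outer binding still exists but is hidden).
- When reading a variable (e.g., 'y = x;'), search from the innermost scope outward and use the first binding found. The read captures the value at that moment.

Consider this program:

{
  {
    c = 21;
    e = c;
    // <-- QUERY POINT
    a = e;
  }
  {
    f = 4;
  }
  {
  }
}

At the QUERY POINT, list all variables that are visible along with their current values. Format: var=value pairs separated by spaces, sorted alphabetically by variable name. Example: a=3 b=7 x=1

Step 1: enter scope (depth=1)
Step 2: enter scope (depth=2)
Step 3: declare c=21 at depth 2
Step 4: declare e=(read c)=21 at depth 2
Visible at query point: c=21 e=21

Answer: c=21 e=21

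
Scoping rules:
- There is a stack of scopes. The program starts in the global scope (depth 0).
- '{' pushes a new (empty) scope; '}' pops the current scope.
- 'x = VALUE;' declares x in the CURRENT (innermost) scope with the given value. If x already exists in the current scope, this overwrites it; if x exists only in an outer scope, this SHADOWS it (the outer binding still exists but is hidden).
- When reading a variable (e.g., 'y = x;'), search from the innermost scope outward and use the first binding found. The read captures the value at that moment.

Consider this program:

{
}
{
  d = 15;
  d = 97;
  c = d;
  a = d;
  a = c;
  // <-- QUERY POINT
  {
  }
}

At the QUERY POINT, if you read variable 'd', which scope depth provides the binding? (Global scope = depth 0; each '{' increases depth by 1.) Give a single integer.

Answer: 1

Derivation:
Step 1: enter scope (depth=1)
Step 2: exit scope (depth=0)
Step 3: enter scope (depth=1)
Step 4: declare d=15 at depth 1
Step 5: declare d=97 at depth 1
Step 6: declare c=(read d)=97 at depth 1
Step 7: declare a=(read d)=97 at depth 1
Step 8: declare a=(read c)=97 at depth 1
Visible at query point: a=97 c=97 d=97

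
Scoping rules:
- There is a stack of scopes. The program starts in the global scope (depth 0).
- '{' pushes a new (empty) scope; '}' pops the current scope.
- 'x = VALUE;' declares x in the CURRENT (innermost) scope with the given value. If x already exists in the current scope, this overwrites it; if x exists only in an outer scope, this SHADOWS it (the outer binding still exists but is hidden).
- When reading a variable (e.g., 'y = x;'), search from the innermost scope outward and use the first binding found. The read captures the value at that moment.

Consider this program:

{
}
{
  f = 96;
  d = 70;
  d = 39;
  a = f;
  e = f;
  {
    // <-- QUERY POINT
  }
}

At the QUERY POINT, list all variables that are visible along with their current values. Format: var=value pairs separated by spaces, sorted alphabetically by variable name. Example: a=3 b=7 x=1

Step 1: enter scope (depth=1)
Step 2: exit scope (depth=0)
Step 3: enter scope (depth=1)
Step 4: declare f=96 at depth 1
Step 5: declare d=70 at depth 1
Step 6: declare d=39 at depth 1
Step 7: declare a=(read f)=96 at depth 1
Step 8: declare e=(read f)=96 at depth 1
Step 9: enter scope (depth=2)
Visible at query point: a=96 d=39 e=96 f=96

Answer: a=96 d=39 e=96 f=96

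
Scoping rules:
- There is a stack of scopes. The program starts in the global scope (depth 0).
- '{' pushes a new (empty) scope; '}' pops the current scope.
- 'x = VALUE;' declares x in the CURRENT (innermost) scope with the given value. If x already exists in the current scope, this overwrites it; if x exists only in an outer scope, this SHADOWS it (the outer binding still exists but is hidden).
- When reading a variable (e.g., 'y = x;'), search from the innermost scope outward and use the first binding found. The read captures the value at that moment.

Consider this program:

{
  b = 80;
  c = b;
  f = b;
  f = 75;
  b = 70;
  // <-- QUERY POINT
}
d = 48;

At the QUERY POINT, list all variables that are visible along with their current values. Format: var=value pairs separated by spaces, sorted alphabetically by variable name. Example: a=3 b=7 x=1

Step 1: enter scope (depth=1)
Step 2: declare b=80 at depth 1
Step 3: declare c=(read b)=80 at depth 1
Step 4: declare f=(read b)=80 at depth 1
Step 5: declare f=75 at depth 1
Step 6: declare b=70 at depth 1
Visible at query point: b=70 c=80 f=75

Answer: b=70 c=80 f=75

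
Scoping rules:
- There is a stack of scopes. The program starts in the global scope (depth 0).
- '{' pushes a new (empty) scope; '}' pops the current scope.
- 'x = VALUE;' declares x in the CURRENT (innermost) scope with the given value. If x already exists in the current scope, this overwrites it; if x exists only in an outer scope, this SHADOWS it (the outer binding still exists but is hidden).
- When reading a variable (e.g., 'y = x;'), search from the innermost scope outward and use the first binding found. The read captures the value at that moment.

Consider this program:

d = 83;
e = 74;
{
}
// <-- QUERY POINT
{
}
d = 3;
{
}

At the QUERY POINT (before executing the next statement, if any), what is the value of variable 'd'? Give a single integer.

Step 1: declare d=83 at depth 0
Step 2: declare e=74 at depth 0
Step 3: enter scope (depth=1)
Step 4: exit scope (depth=0)
Visible at query point: d=83 e=74

Answer: 83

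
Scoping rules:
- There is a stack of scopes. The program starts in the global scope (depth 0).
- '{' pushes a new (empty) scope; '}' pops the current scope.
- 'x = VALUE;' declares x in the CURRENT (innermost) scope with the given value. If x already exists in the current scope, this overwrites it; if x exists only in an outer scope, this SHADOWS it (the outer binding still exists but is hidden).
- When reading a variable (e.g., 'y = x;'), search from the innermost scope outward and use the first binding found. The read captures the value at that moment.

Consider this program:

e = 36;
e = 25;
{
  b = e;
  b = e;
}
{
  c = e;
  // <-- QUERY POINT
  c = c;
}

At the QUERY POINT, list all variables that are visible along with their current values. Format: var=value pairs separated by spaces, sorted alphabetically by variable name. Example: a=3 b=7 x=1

Step 1: declare e=36 at depth 0
Step 2: declare e=25 at depth 0
Step 3: enter scope (depth=1)
Step 4: declare b=(read e)=25 at depth 1
Step 5: declare b=(read e)=25 at depth 1
Step 6: exit scope (depth=0)
Step 7: enter scope (depth=1)
Step 8: declare c=(read e)=25 at depth 1
Visible at query point: c=25 e=25

Answer: c=25 e=25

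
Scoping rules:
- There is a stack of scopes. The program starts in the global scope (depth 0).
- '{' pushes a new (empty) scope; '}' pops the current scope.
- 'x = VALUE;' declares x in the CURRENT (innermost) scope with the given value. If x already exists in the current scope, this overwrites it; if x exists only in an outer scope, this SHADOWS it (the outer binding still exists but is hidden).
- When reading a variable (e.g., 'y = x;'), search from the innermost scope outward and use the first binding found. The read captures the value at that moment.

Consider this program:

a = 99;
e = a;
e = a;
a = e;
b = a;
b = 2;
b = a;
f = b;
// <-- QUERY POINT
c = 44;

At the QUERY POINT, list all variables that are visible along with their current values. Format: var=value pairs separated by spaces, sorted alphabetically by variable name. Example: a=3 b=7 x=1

Answer: a=99 b=99 e=99 f=99

Derivation:
Step 1: declare a=99 at depth 0
Step 2: declare e=(read a)=99 at depth 0
Step 3: declare e=(read a)=99 at depth 0
Step 4: declare a=(read e)=99 at depth 0
Step 5: declare b=(read a)=99 at depth 0
Step 6: declare b=2 at depth 0
Step 7: declare b=(read a)=99 at depth 0
Step 8: declare f=(read b)=99 at depth 0
Visible at query point: a=99 b=99 e=99 f=99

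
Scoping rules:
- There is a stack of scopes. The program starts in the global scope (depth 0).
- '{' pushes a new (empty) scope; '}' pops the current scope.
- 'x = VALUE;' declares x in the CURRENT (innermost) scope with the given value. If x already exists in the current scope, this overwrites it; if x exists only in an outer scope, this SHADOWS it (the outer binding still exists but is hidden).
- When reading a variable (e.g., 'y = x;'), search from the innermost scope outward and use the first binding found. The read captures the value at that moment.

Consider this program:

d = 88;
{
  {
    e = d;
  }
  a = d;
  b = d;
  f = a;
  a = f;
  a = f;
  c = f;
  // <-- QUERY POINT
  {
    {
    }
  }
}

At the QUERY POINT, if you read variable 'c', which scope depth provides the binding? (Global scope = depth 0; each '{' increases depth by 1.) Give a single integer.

Step 1: declare d=88 at depth 0
Step 2: enter scope (depth=1)
Step 3: enter scope (depth=2)
Step 4: declare e=(read d)=88 at depth 2
Step 5: exit scope (depth=1)
Step 6: declare a=(read d)=88 at depth 1
Step 7: declare b=(read d)=88 at depth 1
Step 8: declare f=(read a)=88 at depth 1
Step 9: declare a=(read f)=88 at depth 1
Step 10: declare a=(read f)=88 at depth 1
Step 11: declare c=(read f)=88 at depth 1
Visible at query point: a=88 b=88 c=88 d=88 f=88

Answer: 1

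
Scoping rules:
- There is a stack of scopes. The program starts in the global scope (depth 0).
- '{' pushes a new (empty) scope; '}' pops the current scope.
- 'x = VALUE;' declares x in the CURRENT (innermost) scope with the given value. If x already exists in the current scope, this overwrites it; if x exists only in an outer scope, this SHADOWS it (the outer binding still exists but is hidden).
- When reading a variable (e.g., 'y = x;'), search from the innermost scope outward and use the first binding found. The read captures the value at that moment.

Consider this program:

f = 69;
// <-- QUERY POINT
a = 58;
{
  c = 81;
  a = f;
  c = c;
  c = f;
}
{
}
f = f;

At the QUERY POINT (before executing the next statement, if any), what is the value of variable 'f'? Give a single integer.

Step 1: declare f=69 at depth 0
Visible at query point: f=69

Answer: 69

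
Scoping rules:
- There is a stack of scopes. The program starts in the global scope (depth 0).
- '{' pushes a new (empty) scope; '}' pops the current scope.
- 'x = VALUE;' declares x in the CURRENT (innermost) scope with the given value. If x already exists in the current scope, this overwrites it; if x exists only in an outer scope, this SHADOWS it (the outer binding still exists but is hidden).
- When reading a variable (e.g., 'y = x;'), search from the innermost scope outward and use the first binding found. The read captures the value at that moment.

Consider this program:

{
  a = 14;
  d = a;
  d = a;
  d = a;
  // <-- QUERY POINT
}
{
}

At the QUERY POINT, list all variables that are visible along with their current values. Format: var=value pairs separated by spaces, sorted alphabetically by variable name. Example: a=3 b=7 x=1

Step 1: enter scope (depth=1)
Step 2: declare a=14 at depth 1
Step 3: declare d=(read a)=14 at depth 1
Step 4: declare d=(read a)=14 at depth 1
Step 5: declare d=(read a)=14 at depth 1
Visible at query point: a=14 d=14

Answer: a=14 d=14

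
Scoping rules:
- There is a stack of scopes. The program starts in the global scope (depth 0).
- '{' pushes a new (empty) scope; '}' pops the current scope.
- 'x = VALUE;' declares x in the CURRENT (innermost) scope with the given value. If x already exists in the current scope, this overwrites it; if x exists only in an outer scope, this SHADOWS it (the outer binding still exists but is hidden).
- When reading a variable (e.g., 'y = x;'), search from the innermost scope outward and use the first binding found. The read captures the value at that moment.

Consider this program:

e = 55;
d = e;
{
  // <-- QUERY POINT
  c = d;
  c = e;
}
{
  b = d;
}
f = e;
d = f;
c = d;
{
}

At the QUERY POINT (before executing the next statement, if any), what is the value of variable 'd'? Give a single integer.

Answer: 55

Derivation:
Step 1: declare e=55 at depth 0
Step 2: declare d=(read e)=55 at depth 0
Step 3: enter scope (depth=1)
Visible at query point: d=55 e=55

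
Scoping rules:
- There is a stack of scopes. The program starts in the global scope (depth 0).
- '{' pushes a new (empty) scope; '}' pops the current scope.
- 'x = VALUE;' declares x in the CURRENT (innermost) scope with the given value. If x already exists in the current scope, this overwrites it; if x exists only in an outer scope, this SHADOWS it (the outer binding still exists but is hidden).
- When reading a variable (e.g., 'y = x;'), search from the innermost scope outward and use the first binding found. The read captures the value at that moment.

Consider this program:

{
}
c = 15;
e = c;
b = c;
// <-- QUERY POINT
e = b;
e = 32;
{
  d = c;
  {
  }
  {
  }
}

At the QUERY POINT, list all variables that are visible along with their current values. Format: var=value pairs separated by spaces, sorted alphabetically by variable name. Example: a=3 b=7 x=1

Step 1: enter scope (depth=1)
Step 2: exit scope (depth=0)
Step 3: declare c=15 at depth 0
Step 4: declare e=(read c)=15 at depth 0
Step 5: declare b=(read c)=15 at depth 0
Visible at query point: b=15 c=15 e=15

Answer: b=15 c=15 e=15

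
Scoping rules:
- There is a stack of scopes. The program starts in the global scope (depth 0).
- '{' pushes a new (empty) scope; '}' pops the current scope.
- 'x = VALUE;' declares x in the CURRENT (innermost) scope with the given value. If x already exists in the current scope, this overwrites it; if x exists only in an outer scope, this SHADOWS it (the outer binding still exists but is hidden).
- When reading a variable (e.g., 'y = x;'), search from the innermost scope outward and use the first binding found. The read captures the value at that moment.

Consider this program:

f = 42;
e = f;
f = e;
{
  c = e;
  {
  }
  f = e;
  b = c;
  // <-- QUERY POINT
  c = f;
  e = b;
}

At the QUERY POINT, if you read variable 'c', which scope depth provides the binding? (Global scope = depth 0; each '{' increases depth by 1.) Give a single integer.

Step 1: declare f=42 at depth 0
Step 2: declare e=(read f)=42 at depth 0
Step 3: declare f=(read e)=42 at depth 0
Step 4: enter scope (depth=1)
Step 5: declare c=(read e)=42 at depth 1
Step 6: enter scope (depth=2)
Step 7: exit scope (depth=1)
Step 8: declare f=(read e)=42 at depth 1
Step 9: declare b=(read c)=42 at depth 1
Visible at query point: b=42 c=42 e=42 f=42

Answer: 1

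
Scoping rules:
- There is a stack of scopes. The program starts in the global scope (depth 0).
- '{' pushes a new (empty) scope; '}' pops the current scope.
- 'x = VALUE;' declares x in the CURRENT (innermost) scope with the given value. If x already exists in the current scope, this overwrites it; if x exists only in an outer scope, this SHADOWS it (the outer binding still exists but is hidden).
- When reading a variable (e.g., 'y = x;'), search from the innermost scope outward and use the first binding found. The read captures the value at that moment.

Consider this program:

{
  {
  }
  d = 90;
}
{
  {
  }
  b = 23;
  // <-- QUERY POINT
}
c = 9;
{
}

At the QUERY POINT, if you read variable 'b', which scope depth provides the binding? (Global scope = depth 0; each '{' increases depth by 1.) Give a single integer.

Answer: 1

Derivation:
Step 1: enter scope (depth=1)
Step 2: enter scope (depth=2)
Step 3: exit scope (depth=1)
Step 4: declare d=90 at depth 1
Step 5: exit scope (depth=0)
Step 6: enter scope (depth=1)
Step 7: enter scope (depth=2)
Step 8: exit scope (depth=1)
Step 9: declare b=23 at depth 1
Visible at query point: b=23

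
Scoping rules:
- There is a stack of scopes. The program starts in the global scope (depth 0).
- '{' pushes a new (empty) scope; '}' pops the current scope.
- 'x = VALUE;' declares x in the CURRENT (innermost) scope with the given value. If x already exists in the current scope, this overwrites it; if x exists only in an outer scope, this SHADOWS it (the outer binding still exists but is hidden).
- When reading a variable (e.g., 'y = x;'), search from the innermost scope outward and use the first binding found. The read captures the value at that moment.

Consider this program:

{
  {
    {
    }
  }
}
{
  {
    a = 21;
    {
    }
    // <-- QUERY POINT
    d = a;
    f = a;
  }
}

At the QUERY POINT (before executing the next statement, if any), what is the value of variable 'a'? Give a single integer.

Answer: 21

Derivation:
Step 1: enter scope (depth=1)
Step 2: enter scope (depth=2)
Step 3: enter scope (depth=3)
Step 4: exit scope (depth=2)
Step 5: exit scope (depth=1)
Step 6: exit scope (depth=0)
Step 7: enter scope (depth=1)
Step 8: enter scope (depth=2)
Step 9: declare a=21 at depth 2
Step 10: enter scope (depth=3)
Step 11: exit scope (depth=2)
Visible at query point: a=21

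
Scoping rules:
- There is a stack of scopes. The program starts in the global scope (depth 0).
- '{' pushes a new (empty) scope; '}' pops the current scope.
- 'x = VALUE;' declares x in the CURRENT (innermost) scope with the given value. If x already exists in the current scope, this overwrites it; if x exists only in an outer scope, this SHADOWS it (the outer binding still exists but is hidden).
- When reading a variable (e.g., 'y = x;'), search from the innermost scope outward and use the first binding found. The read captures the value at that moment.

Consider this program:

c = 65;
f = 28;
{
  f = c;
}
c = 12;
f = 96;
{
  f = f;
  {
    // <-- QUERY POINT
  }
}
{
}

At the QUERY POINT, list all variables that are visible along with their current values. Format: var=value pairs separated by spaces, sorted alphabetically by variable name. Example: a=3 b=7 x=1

Step 1: declare c=65 at depth 0
Step 2: declare f=28 at depth 0
Step 3: enter scope (depth=1)
Step 4: declare f=(read c)=65 at depth 1
Step 5: exit scope (depth=0)
Step 6: declare c=12 at depth 0
Step 7: declare f=96 at depth 0
Step 8: enter scope (depth=1)
Step 9: declare f=(read f)=96 at depth 1
Step 10: enter scope (depth=2)
Visible at query point: c=12 f=96

Answer: c=12 f=96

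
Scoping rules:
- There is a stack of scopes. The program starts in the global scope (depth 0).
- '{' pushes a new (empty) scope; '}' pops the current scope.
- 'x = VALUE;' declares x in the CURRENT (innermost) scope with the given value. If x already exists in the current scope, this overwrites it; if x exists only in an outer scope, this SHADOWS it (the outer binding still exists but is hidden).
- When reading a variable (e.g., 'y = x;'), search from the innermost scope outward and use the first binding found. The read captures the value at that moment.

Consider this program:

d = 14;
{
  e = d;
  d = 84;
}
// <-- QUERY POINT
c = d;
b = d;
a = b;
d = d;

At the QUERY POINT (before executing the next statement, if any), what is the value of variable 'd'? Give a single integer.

Step 1: declare d=14 at depth 0
Step 2: enter scope (depth=1)
Step 3: declare e=(read d)=14 at depth 1
Step 4: declare d=84 at depth 1
Step 5: exit scope (depth=0)
Visible at query point: d=14

Answer: 14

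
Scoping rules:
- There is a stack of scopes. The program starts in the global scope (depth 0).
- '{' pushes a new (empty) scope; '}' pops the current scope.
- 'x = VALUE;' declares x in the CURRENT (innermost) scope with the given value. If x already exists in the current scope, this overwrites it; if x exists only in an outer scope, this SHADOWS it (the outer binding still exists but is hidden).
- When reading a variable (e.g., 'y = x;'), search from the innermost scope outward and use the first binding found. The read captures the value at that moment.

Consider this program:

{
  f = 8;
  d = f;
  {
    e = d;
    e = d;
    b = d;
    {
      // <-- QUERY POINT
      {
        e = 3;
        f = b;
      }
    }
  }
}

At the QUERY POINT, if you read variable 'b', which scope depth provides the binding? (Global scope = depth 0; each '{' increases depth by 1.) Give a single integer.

Answer: 2

Derivation:
Step 1: enter scope (depth=1)
Step 2: declare f=8 at depth 1
Step 3: declare d=(read f)=8 at depth 1
Step 4: enter scope (depth=2)
Step 5: declare e=(read d)=8 at depth 2
Step 6: declare e=(read d)=8 at depth 2
Step 7: declare b=(read d)=8 at depth 2
Step 8: enter scope (depth=3)
Visible at query point: b=8 d=8 e=8 f=8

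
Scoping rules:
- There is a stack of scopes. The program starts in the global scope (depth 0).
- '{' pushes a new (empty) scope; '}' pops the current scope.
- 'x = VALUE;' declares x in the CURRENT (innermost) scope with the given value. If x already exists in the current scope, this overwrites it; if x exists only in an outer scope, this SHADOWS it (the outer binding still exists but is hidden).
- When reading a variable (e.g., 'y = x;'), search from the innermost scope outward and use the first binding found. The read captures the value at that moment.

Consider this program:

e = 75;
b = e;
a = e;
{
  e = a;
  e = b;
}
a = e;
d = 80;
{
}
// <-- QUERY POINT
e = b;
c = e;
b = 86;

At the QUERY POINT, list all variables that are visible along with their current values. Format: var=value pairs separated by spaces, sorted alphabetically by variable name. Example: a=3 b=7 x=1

Answer: a=75 b=75 d=80 e=75

Derivation:
Step 1: declare e=75 at depth 0
Step 2: declare b=(read e)=75 at depth 0
Step 3: declare a=(read e)=75 at depth 0
Step 4: enter scope (depth=1)
Step 5: declare e=(read a)=75 at depth 1
Step 6: declare e=(read b)=75 at depth 1
Step 7: exit scope (depth=0)
Step 8: declare a=(read e)=75 at depth 0
Step 9: declare d=80 at depth 0
Step 10: enter scope (depth=1)
Step 11: exit scope (depth=0)
Visible at query point: a=75 b=75 d=80 e=75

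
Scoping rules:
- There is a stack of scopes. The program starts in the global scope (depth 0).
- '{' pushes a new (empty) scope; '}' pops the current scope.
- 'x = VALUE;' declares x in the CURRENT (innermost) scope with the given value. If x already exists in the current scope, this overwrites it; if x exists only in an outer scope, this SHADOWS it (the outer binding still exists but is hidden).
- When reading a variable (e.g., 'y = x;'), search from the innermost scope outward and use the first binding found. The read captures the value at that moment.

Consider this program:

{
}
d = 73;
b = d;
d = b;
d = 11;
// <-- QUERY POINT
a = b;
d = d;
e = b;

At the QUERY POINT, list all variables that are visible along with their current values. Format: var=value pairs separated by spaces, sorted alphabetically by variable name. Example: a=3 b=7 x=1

Answer: b=73 d=11

Derivation:
Step 1: enter scope (depth=1)
Step 2: exit scope (depth=0)
Step 3: declare d=73 at depth 0
Step 4: declare b=(read d)=73 at depth 0
Step 5: declare d=(read b)=73 at depth 0
Step 6: declare d=11 at depth 0
Visible at query point: b=73 d=11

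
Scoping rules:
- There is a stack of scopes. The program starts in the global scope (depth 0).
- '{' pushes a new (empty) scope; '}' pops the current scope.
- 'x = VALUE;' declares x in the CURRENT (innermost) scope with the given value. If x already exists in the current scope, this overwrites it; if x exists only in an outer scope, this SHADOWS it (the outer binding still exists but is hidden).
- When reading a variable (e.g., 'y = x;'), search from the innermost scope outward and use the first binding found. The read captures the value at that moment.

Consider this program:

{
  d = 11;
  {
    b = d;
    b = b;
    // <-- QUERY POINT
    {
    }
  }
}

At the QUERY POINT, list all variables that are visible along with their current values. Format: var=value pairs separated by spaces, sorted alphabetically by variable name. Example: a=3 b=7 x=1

Step 1: enter scope (depth=1)
Step 2: declare d=11 at depth 1
Step 3: enter scope (depth=2)
Step 4: declare b=(read d)=11 at depth 2
Step 5: declare b=(read b)=11 at depth 2
Visible at query point: b=11 d=11

Answer: b=11 d=11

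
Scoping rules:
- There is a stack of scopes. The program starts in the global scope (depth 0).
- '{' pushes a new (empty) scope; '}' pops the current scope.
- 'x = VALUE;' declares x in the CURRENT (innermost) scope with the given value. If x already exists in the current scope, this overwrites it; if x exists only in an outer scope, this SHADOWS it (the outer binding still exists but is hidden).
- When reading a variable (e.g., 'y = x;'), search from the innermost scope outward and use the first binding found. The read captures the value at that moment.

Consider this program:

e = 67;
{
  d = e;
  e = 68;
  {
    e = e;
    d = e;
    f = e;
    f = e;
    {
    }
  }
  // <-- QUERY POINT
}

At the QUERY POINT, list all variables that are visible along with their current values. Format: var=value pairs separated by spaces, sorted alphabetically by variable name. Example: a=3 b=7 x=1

Step 1: declare e=67 at depth 0
Step 2: enter scope (depth=1)
Step 3: declare d=(read e)=67 at depth 1
Step 4: declare e=68 at depth 1
Step 5: enter scope (depth=2)
Step 6: declare e=(read e)=68 at depth 2
Step 7: declare d=(read e)=68 at depth 2
Step 8: declare f=(read e)=68 at depth 2
Step 9: declare f=(read e)=68 at depth 2
Step 10: enter scope (depth=3)
Step 11: exit scope (depth=2)
Step 12: exit scope (depth=1)
Visible at query point: d=67 e=68

Answer: d=67 e=68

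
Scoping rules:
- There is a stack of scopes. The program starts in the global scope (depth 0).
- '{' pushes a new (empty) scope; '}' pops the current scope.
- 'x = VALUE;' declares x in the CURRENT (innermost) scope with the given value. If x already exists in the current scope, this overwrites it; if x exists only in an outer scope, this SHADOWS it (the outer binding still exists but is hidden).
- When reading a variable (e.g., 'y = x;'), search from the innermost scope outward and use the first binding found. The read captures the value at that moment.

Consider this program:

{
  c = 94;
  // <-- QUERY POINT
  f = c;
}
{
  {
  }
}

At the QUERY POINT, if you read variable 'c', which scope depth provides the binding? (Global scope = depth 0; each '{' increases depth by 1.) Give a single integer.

Step 1: enter scope (depth=1)
Step 2: declare c=94 at depth 1
Visible at query point: c=94

Answer: 1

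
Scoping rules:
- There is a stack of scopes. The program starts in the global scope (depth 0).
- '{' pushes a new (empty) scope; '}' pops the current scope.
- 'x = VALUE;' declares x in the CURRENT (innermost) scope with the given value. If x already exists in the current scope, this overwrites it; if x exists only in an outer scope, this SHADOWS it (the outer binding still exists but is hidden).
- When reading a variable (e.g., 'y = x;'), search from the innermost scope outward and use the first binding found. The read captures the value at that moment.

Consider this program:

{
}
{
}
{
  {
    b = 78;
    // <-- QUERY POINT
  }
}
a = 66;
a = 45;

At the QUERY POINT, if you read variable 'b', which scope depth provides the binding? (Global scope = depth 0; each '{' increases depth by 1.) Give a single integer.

Answer: 2

Derivation:
Step 1: enter scope (depth=1)
Step 2: exit scope (depth=0)
Step 3: enter scope (depth=1)
Step 4: exit scope (depth=0)
Step 5: enter scope (depth=1)
Step 6: enter scope (depth=2)
Step 7: declare b=78 at depth 2
Visible at query point: b=78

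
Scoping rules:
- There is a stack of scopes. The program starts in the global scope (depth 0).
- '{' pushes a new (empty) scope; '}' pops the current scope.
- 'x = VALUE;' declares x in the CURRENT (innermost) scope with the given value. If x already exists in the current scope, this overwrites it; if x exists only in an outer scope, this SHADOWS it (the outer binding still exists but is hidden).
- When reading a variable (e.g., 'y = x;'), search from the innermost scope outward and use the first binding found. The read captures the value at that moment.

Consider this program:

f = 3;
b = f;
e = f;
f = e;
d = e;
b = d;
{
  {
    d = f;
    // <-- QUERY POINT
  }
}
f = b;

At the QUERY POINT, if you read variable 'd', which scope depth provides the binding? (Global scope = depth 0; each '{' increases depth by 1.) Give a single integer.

Answer: 2

Derivation:
Step 1: declare f=3 at depth 0
Step 2: declare b=(read f)=3 at depth 0
Step 3: declare e=(read f)=3 at depth 0
Step 4: declare f=(read e)=3 at depth 0
Step 5: declare d=(read e)=3 at depth 0
Step 6: declare b=(read d)=3 at depth 0
Step 7: enter scope (depth=1)
Step 8: enter scope (depth=2)
Step 9: declare d=(read f)=3 at depth 2
Visible at query point: b=3 d=3 e=3 f=3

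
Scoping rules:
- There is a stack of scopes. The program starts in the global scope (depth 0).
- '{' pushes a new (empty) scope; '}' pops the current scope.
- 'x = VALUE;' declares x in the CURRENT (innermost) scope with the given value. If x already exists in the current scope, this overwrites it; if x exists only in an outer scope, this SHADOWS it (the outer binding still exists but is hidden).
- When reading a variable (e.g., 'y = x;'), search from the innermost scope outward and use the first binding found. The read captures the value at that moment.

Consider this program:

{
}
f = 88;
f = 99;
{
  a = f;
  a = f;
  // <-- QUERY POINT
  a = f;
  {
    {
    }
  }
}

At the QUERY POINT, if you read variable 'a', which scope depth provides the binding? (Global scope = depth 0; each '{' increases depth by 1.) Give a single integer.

Step 1: enter scope (depth=1)
Step 2: exit scope (depth=0)
Step 3: declare f=88 at depth 0
Step 4: declare f=99 at depth 0
Step 5: enter scope (depth=1)
Step 6: declare a=(read f)=99 at depth 1
Step 7: declare a=(read f)=99 at depth 1
Visible at query point: a=99 f=99

Answer: 1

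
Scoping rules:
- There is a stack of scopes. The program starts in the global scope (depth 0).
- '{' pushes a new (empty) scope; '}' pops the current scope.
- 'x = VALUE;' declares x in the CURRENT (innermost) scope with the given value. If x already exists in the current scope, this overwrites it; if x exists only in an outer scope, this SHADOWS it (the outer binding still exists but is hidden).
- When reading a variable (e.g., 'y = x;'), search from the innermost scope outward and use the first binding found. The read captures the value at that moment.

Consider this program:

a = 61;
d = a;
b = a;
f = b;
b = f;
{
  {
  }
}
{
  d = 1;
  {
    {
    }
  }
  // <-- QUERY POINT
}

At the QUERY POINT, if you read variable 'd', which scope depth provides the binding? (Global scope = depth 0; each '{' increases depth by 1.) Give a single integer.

Step 1: declare a=61 at depth 0
Step 2: declare d=(read a)=61 at depth 0
Step 3: declare b=(read a)=61 at depth 0
Step 4: declare f=(read b)=61 at depth 0
Step 5: declare b=(read f)=61 at depth 0
Step 6: enter scope (depth=1)
Step 7: enter scope (depth=2)
Step 8: exit scope (depth=1)
Step 9: exit scope (depth=0)
Step 10: enter scope (depth=1)
Step 11: declare d=1 at depth 1
Step 12: enter scope (depth=2)
Step 13: enter scope (depth=3)
Step 14: exit scope (depth=2)
Step 15: exit scope (depth=1)
Visible at query point: a=61 b=61 d=1 f=61

Answer: 1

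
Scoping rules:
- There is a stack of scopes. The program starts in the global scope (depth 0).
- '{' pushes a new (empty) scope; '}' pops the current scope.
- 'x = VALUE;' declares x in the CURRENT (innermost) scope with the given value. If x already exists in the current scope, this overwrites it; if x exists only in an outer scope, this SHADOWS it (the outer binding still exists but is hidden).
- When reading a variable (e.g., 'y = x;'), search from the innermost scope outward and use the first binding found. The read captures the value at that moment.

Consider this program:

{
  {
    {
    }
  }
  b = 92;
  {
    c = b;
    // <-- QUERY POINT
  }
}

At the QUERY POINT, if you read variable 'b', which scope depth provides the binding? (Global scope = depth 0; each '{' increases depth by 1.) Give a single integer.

Step 1: enter scope (depth=1)
Step 2: enter scope (depth=2)
Step 3: enter scope (depth=3)
Step 4: exit scope (depth=2)
Step 5: exit scope (depth=1)
Step 6: declare b=92 at depth 1
Step 7: enter scope (depth=2)
Step 8: declare c=(read b)=92 at depth 2
Visible at query point: b=92 c=92

Answer: 1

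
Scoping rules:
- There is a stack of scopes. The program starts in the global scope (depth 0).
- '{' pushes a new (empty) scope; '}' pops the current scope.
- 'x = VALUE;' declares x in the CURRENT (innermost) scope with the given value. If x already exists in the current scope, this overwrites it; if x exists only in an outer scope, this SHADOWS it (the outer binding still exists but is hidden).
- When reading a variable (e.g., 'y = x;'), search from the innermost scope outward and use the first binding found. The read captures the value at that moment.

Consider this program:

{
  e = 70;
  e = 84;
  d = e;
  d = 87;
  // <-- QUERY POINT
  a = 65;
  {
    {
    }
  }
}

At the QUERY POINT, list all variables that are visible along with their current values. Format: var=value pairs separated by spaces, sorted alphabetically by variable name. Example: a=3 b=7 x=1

Step 1: enter scope (depth=1)
Step 2: declare e=70 at depth 1
Step 3: declare e=84 at depth 1
Step 4: declare d=(read e)=84 at depth 1
Step 5: declare d=87 at depth 1
Visible at query point: d=87 e=84

Answer: d=87 e=84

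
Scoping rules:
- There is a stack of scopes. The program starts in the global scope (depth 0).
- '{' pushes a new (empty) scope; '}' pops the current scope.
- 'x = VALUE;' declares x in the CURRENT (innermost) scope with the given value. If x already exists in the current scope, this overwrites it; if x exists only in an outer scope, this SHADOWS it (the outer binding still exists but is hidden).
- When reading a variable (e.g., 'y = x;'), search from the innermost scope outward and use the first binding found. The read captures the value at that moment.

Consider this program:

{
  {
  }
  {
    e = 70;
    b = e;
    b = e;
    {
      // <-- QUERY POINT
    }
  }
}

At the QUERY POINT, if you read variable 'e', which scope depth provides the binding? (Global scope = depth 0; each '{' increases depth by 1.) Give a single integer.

Answer: 2

Derivation:
Step 1: enter scope (depth=1)
Step 2: enter scope (depth=2)
Step 3: exit scope (depth=1)
Step 4: enter scope (depth=2)
Step 5: declare e=70 at depth 2
Step 6: declare b=(read e)=70 at depth 2
Step 7: declare b=(read e)=70 at depth 2
Step 8: enter scope (depth=3)
Visible at query point: b=70 e=70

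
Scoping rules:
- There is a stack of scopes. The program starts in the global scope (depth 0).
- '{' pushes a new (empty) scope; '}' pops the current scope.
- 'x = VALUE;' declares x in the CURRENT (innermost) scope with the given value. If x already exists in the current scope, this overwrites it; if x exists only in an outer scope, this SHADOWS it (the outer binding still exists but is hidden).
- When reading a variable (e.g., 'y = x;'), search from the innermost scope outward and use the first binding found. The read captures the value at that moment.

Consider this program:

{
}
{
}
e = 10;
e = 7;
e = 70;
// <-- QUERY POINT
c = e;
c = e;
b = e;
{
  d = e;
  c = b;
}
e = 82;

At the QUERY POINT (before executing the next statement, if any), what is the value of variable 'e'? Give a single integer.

Answer: 70

Derivation:
Step 1: enter scope (depth=1)
Step 2: exit scope (depth=0)
Step 3: enter scope (depth=1)
Step 4: exit scope (depth=0)
Step 5: declare e=10 at depth 0
Step 6: declare e=7 at depth 0
Step 7: declare e=70 at depth 0
Visible at query point: e=70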